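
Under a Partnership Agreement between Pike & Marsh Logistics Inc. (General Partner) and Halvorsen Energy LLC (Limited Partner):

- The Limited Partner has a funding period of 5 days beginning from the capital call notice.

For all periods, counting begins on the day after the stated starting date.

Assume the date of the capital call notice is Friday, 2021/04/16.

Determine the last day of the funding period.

2021/04/21

The last day of the funding period: 5 calendar days after 2021/04/16 is 2021/04/21.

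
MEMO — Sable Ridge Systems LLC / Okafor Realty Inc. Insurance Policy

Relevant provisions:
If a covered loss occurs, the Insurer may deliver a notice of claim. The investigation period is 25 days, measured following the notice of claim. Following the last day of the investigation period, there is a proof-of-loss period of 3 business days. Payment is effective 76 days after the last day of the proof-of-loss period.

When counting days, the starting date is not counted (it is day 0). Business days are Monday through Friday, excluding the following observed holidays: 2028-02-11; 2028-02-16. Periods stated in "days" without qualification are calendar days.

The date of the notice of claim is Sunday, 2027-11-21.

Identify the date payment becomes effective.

The last day of the investigation period: 25 calendar days after 2027-11-21 is 2027-12-16.
From Thursday, 2027-12-16, 3 business days (Dec 17, Dec 20, Dec 21, skipping weekends) brings us to Tuesday, 2027-12-21, which is the last day of the proof-of-loss period.
The date payment becomes effective: 76 calendar days after 2027-12-21 is 2028-03-06.

2028-03-06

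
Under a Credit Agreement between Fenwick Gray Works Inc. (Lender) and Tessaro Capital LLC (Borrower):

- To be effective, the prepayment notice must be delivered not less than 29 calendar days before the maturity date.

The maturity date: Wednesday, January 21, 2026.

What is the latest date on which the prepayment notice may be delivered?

January 21, 2026 minus 29 days is December 23, 2025.

December 23, 2025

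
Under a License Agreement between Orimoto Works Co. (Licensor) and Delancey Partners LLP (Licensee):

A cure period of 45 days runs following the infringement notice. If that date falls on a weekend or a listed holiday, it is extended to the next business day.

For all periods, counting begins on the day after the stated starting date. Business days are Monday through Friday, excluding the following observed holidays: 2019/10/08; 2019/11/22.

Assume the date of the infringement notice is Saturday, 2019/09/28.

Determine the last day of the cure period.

Adding 45 calendar days to 2019/09/28 gives 2019/11/12, which is the last day of the cure period. 2019/11/12 is a Tuesday and is not a listed holiday, so no roll-forward applies.

2019/11/12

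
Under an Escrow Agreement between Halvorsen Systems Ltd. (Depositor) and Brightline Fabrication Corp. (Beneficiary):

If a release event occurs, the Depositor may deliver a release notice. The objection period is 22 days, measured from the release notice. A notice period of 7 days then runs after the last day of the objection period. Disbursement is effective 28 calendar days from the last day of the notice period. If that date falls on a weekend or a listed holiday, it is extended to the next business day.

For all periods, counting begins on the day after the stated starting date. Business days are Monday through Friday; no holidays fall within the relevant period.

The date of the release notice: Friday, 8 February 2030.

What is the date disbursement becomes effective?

The last day of the objection period: 22 calendar days after 8 February 2030 is 2 March 2030.
The last day of the notice period: 7 calendar days after 2 March 2030 is 9 March 2030.
The date disbursement becomes effective: 28 calendar days after 9 March 2030 is 6 April 2030. That falls on a Saturday, so it rolls to the next business day, Monday, 8 April 2030.

8 April 2030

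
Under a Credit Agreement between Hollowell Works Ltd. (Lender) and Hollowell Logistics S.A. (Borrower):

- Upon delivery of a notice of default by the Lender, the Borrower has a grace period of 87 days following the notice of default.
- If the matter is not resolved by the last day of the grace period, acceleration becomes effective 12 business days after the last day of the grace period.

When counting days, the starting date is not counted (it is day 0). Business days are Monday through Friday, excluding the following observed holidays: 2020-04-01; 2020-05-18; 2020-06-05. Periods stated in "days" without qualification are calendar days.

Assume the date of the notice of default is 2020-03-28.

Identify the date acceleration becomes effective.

2020-07-09

The last day of the grace period: 87 calendar days after 2020-03-28 is 2020-06-23.
From Tuesday, 2020-06-23, 12 business days (Jun 24, Jun 25, Jun 26, Jun 29, …, Jul 7, Jul 8, Jul 9, skipping weekends) brings us to Thursday, 2020-07-09, which is the date acceleration becomes effective.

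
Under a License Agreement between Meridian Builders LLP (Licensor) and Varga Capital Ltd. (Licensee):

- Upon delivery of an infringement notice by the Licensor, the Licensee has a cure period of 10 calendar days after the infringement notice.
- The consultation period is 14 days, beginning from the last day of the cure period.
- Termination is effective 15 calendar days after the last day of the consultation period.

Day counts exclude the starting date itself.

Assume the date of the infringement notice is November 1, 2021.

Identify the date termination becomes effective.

The last day of the cure period: November 1, 2021 + 10 days = November 11, 2021.
Adding 14 calendar days to November 11, 2021 gives November 25, 2021, which is the last day of the consultation period.
The date termination becomes effective: 15 calendar days after November 25, 2021 is December 10, 2021.

December 10, 2021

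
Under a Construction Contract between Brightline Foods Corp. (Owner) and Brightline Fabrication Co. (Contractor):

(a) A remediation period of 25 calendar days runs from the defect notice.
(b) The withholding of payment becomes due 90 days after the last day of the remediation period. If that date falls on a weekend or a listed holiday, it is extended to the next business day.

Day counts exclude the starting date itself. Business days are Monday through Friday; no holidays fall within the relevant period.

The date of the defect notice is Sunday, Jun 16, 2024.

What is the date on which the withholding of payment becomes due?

Oct 9, 2024

The last day of the remediation period: Jun 16, 2024 + 25 days = Jul 11, 2024.
The date on which the withholding of payment becomes due: Jul 11, 2024 + 90 days = Oct 9, 2024. Oct 9, 2024 is a Wednesday, so no roll-forward applies.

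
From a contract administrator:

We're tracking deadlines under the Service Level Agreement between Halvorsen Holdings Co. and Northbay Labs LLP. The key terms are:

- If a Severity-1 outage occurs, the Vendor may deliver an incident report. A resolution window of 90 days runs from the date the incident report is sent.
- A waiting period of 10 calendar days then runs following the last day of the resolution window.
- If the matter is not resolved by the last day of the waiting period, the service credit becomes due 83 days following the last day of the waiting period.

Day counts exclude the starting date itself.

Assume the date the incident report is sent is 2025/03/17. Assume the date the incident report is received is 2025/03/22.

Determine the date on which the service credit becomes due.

Adding 90 calendar days to 2025/03/17 gives 2025/06/15, which is the last day of the resolution window.
Adding 10 calendar days to 2025/06/15 gives 2025/06/25, which is the last day of the waiting period.
The date on which the service credit becomes due: 83 calendar days after 2025/06/25 is 2025/09/16.

2025/09/16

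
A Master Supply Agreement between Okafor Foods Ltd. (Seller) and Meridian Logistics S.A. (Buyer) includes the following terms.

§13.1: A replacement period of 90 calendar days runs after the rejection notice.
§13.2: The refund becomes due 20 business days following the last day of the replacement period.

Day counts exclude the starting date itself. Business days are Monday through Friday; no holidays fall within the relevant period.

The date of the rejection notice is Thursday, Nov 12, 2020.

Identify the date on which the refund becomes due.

The last day of the replacement period: 90 calendar days after Nov 12, 2020 is Feb 10, 2021.
The date on which the refund becomes due: counting 20 business days from Wednesday, Feb 10, 2021 (Feb 11, Feb 12, Feb 15, Feb 16, …, Mar 8, Mar 9, Mar 10, skipping weekends) reaches Wednesday, Mar 10, 2021.

Mar 10, 2021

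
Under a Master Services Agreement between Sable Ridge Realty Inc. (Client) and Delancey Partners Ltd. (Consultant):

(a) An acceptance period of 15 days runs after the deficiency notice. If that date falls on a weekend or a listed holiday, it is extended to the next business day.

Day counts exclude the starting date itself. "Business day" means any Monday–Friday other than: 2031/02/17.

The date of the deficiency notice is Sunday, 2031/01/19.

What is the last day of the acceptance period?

2031/02/03

The last day of the acceptance period: 2031/01/19 + 15 days = 2031/02/03. 2031/02/03 is a Monday and is not a listed holiday, so no roll-forward applies.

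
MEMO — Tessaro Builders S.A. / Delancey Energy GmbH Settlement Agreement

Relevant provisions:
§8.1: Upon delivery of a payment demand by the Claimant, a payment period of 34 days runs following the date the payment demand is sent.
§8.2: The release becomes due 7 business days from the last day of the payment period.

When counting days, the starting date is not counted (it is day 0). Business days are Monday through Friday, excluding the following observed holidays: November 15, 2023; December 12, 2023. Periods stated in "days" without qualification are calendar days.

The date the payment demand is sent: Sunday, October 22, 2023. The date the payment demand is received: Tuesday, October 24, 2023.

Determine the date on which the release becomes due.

Adding 34 calendar days to October 22, 2023 gives November 25, 2023, which is the last day of the payment period.
The date on which the release becomes due: counting 7 business days from Saturday, November 25, 2023 (Nov 27, Nov 28, Nov 29, Nov 30, Dec 1, Dec 4, Dec 5, skipping weekends) reaches Tuesday, December 5, 2023.

December 5, 2023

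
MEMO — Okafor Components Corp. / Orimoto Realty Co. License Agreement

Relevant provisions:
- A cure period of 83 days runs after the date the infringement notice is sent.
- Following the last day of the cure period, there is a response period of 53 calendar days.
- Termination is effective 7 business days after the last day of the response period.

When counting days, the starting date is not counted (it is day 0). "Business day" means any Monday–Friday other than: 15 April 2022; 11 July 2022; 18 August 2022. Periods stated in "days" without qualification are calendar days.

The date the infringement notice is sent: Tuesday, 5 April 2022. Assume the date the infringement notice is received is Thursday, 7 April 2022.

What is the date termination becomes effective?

The last day of the cure period: 83 calendar days after 5 April 2022 is 27 June 2022.
The last day of the response period: 27 June 2022 + 53 days = 19 August 2022.
The date termination becomes effective: counting 7 business days from Friday, 19 August 2022 (Aug 22, Aug 23, Aug 24, Aug 25, Aug 26, Aug 29, Aug 30, skipping weekends) reaches Tuesday, 30 August 2022.

30 August 2022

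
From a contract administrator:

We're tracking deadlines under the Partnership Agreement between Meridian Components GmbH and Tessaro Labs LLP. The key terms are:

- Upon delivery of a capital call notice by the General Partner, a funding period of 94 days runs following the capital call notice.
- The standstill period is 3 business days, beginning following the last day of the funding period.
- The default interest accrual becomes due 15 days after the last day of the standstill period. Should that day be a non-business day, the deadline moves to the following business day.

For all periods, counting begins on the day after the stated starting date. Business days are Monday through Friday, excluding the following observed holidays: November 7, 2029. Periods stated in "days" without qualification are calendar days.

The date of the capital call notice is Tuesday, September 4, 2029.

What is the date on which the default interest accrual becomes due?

Adding 94 calendar days to September 4, 2029 gives December 7, 2029, which is the last day of the funding period.
The last day of the standstill period: counting 3 business days from Friday, December 7, 2029 (Dec 10, Dec 11, Dec 12, skipping weekends) reaches Wednesday, December 12, 2029.
The date on which the default interest accrual becomes due: December 12, 2029 + 15 days = December 27, 2029. December 27, 2029 is a Thursday and is not a listed holiday, so no roll-forward applies.

December 27, 2029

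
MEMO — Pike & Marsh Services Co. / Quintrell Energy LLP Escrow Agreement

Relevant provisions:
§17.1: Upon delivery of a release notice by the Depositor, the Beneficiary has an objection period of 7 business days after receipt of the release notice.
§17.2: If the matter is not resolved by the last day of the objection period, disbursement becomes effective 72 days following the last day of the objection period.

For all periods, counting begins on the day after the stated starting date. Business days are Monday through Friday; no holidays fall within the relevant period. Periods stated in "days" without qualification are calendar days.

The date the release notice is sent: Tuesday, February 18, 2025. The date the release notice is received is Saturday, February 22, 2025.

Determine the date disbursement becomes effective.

From Saturday, February 22, 2025, 7 business days (Feb 24, Feb 25, Feb 26, Feb 27, Feb 28, Mar 3, Mar 4, skipping weekends) brings us to Tuesday, March 4, 2025, which is the last day of the objection period.
The date disbursement becomes effective: 72 calendar days after March 4, 2025 is May 15, 2025.

May 15, 2025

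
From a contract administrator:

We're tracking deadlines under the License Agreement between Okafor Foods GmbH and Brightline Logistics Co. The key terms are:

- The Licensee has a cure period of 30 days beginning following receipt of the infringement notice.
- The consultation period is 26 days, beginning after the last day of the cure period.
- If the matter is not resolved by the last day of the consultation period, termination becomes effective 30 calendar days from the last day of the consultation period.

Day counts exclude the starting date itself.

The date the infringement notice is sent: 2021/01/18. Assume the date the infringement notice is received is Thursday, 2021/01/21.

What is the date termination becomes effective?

2021/04/17

Adding 30 calendar days to 2021/01/21 gives 2021/02/20, which is the last day of the cure period.
The last day of the consultation period: 2021/02/20 + 26 days = 2021/03/18.
The date termination becomes effective: 30 calendar days after 2021/03/18 is 2021/04/17.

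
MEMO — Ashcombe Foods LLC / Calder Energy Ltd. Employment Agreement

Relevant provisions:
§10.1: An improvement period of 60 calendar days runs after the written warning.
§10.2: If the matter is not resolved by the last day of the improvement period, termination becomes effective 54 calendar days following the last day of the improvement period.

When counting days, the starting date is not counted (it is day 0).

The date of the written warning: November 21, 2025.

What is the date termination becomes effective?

The last day of the improvement period: November 21, 2025 + 60 days = January 20, 2026.
The date termination becomes effective: January 20, 2026 + 54 days = March 15, 2026.

March 15, 2026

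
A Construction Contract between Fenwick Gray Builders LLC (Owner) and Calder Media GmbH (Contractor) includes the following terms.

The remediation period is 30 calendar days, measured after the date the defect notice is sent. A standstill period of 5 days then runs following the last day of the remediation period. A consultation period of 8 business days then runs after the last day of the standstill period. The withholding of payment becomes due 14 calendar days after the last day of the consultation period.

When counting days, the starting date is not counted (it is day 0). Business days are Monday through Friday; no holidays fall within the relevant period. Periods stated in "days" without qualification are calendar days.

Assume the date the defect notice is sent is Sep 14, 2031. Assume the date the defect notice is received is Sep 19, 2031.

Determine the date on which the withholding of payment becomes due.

Nov 12, 2031

The last day of the remediation period: Sep 14, 2031 + 30 days = Oct 14, 2031.
The last day of the standstill period: 5 calendar days after Oct 14, 2031 is Oct 19, 2031.
The last day of the consultation period: 8 business days after Sunday, Oct 19, 2031, skipping weekends — Oct 20, Oct 21, Oct 22, Oct 23, Oct 24, Oct 27, Oct 28, Oct 29 — lands on Wednesday, Oct 29, 2031.
Adding 14 calendar days to Oct 29, 2031 gives Nov 12, 2031, which is the date on which the withholding of payment becomes due.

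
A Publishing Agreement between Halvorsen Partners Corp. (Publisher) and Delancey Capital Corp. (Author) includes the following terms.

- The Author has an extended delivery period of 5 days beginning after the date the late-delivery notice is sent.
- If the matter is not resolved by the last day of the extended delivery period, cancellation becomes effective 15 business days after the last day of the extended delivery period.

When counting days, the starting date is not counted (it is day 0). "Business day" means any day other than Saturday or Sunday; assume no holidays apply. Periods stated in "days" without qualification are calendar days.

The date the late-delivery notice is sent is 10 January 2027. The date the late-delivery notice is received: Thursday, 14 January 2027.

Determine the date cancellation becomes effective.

Adding 5 calendar days to 10 January 2027 gives 15 January 2027, which is the last day of the extended delivery period.
The date cancellation becomes effective: 15 business days after Friday, 15 January 2027, skipping weekends — Jan 18, Jan 19, Jan 20, Jan 21, …, Feb 3, Feb 4, Feb 5 — lands on Friday, 5 February 2027.

5 February 2027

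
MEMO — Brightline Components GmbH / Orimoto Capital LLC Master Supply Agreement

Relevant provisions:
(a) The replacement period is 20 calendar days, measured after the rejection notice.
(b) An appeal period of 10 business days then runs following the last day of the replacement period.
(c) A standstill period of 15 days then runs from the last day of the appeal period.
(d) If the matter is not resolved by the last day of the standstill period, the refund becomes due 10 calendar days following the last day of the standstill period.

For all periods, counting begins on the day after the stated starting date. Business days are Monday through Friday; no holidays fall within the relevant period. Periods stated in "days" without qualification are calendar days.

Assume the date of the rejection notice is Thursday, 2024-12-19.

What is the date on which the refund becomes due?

The last day of the replacement period: 20 calendar days after 2024-12-19 is 2025-01-08.
The last day of the appeal period: counting 10 business days from Wednesday, 2025-01-08 (Jan 9, Jan 10, Jan 13, Jan 14, Jan 15, Jan 16, Jan 17, Jan 20, Jan 21, Jan 22, skipping weekends) reaches Wednesday, 2025-01-22.
Adding 15 calendar days to 2025-01-22 gives 2025-02-06, which is the last day of the standstill period.
Adding 10 calendar days to 2025-02-06 gives 2025-02-16, which is the date on which the refund becomes due.

2025-02-16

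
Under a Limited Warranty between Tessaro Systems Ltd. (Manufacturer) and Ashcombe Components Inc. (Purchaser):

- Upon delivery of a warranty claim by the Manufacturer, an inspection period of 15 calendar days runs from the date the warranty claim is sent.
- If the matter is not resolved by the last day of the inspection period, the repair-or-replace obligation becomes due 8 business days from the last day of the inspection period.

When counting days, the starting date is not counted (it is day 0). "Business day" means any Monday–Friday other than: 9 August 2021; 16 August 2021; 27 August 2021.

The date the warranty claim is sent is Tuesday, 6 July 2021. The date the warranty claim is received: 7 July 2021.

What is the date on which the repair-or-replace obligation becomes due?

The last day of the inspection period: 6 July 2021 + 15 days = 21 July 2021.
The date on which the repair-or-replace obligation becomes due: counting 8 business days from Wednesday, 21 July 2021 (Jul 22, Jul 23, Jul 26, Jul 27, Jul 28, Jul 29, Jul 30, Aug 2, skipping weekends) reaches Monday, 2 August 2021.

2 August 2021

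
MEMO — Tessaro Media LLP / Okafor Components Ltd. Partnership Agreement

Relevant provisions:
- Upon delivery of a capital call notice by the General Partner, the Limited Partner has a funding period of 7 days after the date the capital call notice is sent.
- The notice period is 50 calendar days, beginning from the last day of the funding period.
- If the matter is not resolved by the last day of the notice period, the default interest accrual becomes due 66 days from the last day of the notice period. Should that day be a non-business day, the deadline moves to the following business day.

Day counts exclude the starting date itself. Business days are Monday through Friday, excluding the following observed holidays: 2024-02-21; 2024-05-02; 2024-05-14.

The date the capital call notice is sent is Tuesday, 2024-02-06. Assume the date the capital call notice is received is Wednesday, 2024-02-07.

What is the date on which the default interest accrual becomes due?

2024-06-10

Adding 7 calendar days to 2024-02-06 gives 2024-02-13, which is the last day of the funding period.
The last day of the notice period: 2024-02-13 + 50 days = 2024-04-03.
The date on which the default interest accrual becomes due: 2024-04-03 + 66 days = 2024-06-08. That falls on a Saturday, so it rolls to the next business day, Monday, 2024-06-10.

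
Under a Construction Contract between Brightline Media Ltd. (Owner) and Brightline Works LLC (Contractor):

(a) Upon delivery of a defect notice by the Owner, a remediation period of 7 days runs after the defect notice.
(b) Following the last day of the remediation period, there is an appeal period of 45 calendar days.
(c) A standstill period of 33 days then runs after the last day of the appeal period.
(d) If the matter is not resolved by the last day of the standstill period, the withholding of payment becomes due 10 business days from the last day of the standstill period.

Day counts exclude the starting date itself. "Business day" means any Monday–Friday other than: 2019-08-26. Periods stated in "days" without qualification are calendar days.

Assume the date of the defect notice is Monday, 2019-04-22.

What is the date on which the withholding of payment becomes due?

Adding 7 calendar days to 2019-04-22 gives 2019-04-29, which is the last day of the remediation period.
The last day of the appeal period: 2019-04-29 + 45 days = 2019-06-13.
The last day of the standstill period: 33 calendar days after 2019-06-13 is 2019-07-16.
From Tuesday, 2019-07-16, 10 business days (Jul 17, Jul 18, Jul 19, Jul 22, Jul 23, Jul 24, Jul 25, Jul 26, Jul 29, Jul 30, skipping weekends) brings us to Tuesday, 2019-07-30, which is the date on which the withholding of payment becomes due.

2019-07-30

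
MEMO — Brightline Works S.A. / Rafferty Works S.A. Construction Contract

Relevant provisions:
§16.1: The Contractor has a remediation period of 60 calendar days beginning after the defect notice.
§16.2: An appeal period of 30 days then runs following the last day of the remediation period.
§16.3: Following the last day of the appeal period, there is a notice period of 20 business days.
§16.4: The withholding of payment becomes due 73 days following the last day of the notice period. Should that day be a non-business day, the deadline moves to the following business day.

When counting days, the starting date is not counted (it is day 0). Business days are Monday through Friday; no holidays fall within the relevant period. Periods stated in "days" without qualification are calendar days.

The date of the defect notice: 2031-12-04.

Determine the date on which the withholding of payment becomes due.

2032-06-14

Adding 60 calendar days to 2031-12-04 gives 2032-02-02, which is the last day of the remediation period.
The last day of the appeal period: 30 calendar days after 2032-02-02 is 2032-03-03.
From Wednesday, 2032-03-03, 20 business days (Mar 4, Mar 5, Mar 8, Mar 9, …, Mar 29, Mar 30, Mar 31, skipping weekends) brings us to Wednesday, 2032-03-31, which is the last day of the notice period.
Adding 73 calendar days to 2032-03-31 gives 2032-06-12, which is the date on which the withholding of payment becomes due. That falls on a Saturday, so it rolls to the next business day, Monday, 2032-06-14.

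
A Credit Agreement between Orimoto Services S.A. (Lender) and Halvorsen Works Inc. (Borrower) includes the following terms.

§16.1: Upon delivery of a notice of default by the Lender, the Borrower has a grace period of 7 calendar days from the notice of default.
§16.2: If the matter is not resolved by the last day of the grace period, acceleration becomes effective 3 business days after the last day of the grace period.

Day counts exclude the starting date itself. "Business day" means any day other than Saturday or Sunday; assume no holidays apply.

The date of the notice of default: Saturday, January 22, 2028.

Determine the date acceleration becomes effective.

The last day of the grace period: January 22, 2028 + 7 days = January 29, 2028.
From Saturday, January 29, 2028, 3 business days (Jan 31, Feb 1, Feb 2, skipping weekends) brings us to Wednesday, February 2, 2028, which is the date acceleration becomes effective.

February 2, 2028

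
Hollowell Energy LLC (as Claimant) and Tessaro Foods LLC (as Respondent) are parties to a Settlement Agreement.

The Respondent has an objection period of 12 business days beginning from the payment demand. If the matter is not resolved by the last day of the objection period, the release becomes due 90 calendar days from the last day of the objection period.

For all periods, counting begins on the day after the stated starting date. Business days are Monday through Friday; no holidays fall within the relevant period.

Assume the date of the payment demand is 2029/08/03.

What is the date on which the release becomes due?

The last day of the objection period: counting 12 business days from Friday, 2029/08/03 (Aug 6, Aug 7, Aug 8, Aug 9, …, Aug 17, Aug 20, Aug 21, skipping weekends) reaches Tuesday, 2029/08/21.
The date on which the release becomes due: 90 calendar days after 2029/08/21 is 2029/11/19.

2029/11/19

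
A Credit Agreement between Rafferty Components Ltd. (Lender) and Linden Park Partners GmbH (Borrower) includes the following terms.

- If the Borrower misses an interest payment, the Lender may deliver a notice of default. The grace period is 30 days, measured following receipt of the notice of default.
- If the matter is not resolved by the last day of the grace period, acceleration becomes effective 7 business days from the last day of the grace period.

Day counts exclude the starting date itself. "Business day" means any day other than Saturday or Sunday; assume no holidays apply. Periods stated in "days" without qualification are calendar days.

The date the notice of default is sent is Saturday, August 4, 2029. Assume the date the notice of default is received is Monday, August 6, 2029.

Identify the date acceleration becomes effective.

The last day of the grace period: 30 calendar days after August 6, 2029 is September 5, 2029.
The date acceleration becomes effective: 7 business days after Wednesday, September 5, 2029, skipping weekends — Sep 6, Sep 7, Sep 10, Sep 11, Sep 12, Sep 13, Sep 14 — lands on Friday, September 14, 2029.

September 14, 2029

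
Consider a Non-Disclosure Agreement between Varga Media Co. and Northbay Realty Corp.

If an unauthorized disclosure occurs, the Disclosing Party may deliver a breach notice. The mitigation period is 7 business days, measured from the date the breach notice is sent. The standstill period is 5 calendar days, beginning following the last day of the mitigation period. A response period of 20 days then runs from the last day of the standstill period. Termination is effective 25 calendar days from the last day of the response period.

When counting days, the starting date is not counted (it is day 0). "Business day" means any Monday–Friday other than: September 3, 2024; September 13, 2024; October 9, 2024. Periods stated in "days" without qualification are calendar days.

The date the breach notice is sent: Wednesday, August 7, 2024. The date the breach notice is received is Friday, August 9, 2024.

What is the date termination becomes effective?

October 5, 2024

The last day of the mitigation period: counting 7 business days from Wednesday, August 7, 2024 (Aug 8, Aug 9, Aug 12, Aug 13, Aug 14, Aug 15, Aug 16, skipping weekends) reaches Friday, August 16, 2024.
Adding 5 calendar days to August 16, 2024 gives August 21, 2024, which is the last day of the standstill period.
The last day of the response period: August 21, 2024 + 20 days = September 10, 2024.
The date termination becomes effective: 25 calendar days after September 10, 2024 is October 5, 2024.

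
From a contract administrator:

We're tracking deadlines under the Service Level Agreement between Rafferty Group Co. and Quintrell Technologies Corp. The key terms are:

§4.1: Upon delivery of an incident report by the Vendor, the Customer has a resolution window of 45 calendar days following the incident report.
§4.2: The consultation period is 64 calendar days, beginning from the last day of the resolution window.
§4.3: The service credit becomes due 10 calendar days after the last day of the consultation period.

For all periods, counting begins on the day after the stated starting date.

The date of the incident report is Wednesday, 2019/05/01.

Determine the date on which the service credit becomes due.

Adding 45 calendar days to 2019/05/01 gives 2019/06/15, which is the last day of the resolution window.
The last day of the consultation period: 2019/06/15 + 64 days = 2019/08/18.
The date on which the service credit becomes due: 2019/08/18 + 10 days = 2019/08/28.

2019/08/28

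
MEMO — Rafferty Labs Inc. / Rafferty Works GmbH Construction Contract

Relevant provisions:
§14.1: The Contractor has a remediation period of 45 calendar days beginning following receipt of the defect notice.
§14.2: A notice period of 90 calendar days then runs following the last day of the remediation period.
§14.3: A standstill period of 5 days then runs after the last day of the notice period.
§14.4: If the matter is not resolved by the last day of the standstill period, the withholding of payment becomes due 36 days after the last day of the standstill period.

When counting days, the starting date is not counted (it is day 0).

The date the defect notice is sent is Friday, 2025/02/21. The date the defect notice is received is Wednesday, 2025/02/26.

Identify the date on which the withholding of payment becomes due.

2025/08/21

The last day of the remediation period: 45 calendar days after 2025/02/26 is 2025/04/12.
Adding 90 calendar days to 2025/04/12 gives 2025/07/11, which is the last day of the notice period.
The last day of the standstill period: 2025/07/11 + 5 days = 2025/07/16.
Adding 36 calendar days to 2025/07/16 gives 2025/08/21, which is the date on which the withholding of payment becomes due.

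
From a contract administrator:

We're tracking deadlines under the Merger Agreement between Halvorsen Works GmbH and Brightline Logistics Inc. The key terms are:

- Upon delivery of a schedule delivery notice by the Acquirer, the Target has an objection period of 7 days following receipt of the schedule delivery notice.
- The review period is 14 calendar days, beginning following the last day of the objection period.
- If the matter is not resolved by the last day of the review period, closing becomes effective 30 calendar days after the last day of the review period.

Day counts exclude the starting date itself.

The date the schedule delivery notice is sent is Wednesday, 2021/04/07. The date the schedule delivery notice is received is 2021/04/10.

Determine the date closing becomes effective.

The last day of the objection period: 2021/04/10 + 7 days = 2021/04/17.
The last day of the review period: 2021/04/17 + 14 days = 2021/05/01.
The date closing becomes effective: 30 calendar days after 2021/05/01 is 2021/05/31.

2021/05/31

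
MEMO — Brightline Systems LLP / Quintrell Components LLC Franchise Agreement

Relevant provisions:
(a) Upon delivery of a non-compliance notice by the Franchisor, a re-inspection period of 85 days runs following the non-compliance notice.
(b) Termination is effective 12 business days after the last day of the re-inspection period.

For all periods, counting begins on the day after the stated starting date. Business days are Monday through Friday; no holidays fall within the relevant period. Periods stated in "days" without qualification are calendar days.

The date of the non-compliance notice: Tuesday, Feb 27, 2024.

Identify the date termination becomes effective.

The last day of the re-inspection period: Feb 27, 2024 + 85 days = May 22, 2024.
The date termination becomes effective: counting 12 business days from Wednesday, May 22, 2024 (May 23, May 24, May 27, May 28, …, Jun 5, Jun 6, Jun 7, skipping weekends) reaches Friday, Jun 7, 2024.

Jun 7, 2024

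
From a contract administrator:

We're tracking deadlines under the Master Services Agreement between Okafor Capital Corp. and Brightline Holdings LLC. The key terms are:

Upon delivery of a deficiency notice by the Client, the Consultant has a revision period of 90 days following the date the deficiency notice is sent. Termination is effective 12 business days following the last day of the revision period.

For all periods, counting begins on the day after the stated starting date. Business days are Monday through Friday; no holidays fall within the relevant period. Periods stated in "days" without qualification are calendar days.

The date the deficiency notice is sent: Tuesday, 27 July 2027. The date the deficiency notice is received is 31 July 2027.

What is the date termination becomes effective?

The last day of the revision period: 27 July 2027 + 90 days = 25 October 2027.
From Monday, 25 October 2027, 12 business days (Oct 26, Oct 27, Oct 28, Oct 29, …, Nov 8, Nov 9, Nov 10, skipping weekends) brings us to Wednesday, 10 November 2027, which is the date termination becomes effective.

10 November 2027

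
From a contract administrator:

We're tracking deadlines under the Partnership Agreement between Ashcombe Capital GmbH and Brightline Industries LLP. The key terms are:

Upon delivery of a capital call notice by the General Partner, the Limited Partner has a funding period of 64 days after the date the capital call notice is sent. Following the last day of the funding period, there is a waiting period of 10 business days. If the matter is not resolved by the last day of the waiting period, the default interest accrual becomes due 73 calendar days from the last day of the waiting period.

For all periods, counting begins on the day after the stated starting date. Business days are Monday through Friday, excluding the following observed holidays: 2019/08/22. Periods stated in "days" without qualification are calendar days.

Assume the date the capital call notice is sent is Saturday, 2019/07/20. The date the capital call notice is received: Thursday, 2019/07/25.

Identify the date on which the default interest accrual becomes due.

Adding 64 calendar days to 2019/07/20 gives 2019/09/22, which is the last day of the funding period.
The last day of the waiting period: 10 business days after Sunday, 2019/09/22, skipping weekends — Sep 23, Sep 24, Sep 25, Sep 26, Sep 27, Sep 30, Oct 1, Oct 2, Oct 3, Oct 4 — lands on Friday, 2019/10/04.
The date on which the default interest accrual becomes due: 73 calendar days after 2019/10/04 is 2019/12/16.

2019/12/16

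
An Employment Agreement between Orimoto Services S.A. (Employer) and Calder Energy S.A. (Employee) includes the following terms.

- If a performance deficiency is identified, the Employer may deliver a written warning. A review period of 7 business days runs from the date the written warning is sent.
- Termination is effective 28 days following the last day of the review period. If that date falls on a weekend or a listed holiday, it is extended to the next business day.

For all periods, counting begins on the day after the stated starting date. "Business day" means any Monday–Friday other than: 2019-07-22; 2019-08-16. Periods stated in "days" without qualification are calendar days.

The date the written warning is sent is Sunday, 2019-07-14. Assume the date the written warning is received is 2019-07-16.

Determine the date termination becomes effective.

The last day of the review period: 7 business days after Sunday, 2019-07-14, skipping weekends and the listed holiday on Jul 22 — Jul 15, Jul 16, Jul 17, Jul 18, Jul 19, Jul 23, Jul 24 — lands on Wednesday, 2019-07-24.
Adding 28 calendar days to 2019-07-24 gives 2019-08-21, which is the date termination becomes effective. 2019-08-21 is a Wednesday and is not a listed holiday, so no roll-forward applies.

2019-08-21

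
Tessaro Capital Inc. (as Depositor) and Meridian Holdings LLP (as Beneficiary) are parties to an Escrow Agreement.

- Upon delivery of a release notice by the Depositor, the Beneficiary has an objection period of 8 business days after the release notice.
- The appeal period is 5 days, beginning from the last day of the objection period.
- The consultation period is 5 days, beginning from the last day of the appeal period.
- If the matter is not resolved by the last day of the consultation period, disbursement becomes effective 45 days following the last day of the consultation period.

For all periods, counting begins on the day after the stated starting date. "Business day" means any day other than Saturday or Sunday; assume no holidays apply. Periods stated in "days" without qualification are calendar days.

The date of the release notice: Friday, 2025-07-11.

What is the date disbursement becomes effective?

The last day of the objection period: counting 8 business days from Friday, 2025-07-11 (Jul 14, Jul 15, Jul 16, Jul 17, Jul 18, Jul 21, Jul 22, Jul 23, skipping weekends) reaches Wednesday, 2025-07-23.
The last day of the appeal period: 5 calendar days after 2025-07-23 is 2025-07-28.
The last day of the consultation period: 5 calendar days after 2025-07-28 is 2025-08-02.
Adding 45 calendar days to 2025-08-02 gives 2025-09-16, which is the date disbursement becomes effective.

2025-09-16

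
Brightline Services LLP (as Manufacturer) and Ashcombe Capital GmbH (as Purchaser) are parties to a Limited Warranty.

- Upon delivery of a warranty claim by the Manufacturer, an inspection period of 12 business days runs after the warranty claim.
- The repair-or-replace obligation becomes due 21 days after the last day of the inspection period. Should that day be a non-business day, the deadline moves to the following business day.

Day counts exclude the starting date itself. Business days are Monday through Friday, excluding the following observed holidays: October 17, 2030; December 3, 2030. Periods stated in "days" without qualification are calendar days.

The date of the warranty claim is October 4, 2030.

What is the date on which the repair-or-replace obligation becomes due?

November 13, 2030

From Friday, October 4, 2030, 12 business days (Oct 7, Oct 8, Oct 9, Oct 10, …, Oct 21, Oct 22, Oct 23, skipping weekends and the listed holiday on Oct 17) brings us to Wednesday, October 23, 2030, which is the last day of the inspection period.
The date on which the repair-or-replace obligation becomes due: 21 calendar days after October 23, 2030 is November 13, 2030. November 13, 2030 is a Wednesday and is not a listed holiday, so no roll-forward applies.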